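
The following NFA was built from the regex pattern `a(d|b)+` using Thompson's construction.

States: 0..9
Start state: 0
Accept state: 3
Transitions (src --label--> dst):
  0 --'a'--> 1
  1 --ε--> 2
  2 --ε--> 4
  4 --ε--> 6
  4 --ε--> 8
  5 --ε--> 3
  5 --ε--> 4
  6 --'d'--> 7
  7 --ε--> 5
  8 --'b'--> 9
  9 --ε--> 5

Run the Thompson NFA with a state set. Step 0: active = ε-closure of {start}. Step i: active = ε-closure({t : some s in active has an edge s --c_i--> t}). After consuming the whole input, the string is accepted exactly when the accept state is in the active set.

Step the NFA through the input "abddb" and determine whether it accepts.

Answer: ACCEPT

Steps:
S₀ = ε-closure({0}) = {0}
'a' @ 1: {1,2,4,6,8}
'b' @ 2: {3,4,5,6,8,9}  [accepting]
'd' @ 3: {3,4,5,6,7,8}  [accepting]
'd' @ 4: {3,4,5,6,7,8}  [accepting]
'b' @ 5: {3,4,5,6,8,9}  [accepting]
end set {3,4,5,6,8,9} — state 3 in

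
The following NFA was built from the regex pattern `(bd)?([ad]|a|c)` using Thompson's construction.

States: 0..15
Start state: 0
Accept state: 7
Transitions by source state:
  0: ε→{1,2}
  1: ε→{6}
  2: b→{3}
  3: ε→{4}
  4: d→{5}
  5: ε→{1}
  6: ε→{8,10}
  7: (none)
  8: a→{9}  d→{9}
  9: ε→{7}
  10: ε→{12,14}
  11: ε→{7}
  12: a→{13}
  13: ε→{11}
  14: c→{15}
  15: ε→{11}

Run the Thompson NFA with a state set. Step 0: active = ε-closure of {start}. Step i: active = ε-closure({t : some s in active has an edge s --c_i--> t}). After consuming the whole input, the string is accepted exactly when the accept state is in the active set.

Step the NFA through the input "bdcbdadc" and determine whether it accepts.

Answer: REJECT

Steps:
initial (ε-close {0}): {0,1,2,6,8,10,12,14}
'b' @ 1: {3,4}
'd' @ 2: {1,5,6,8,10,12,14}
'c' @ 3: {7,11,15}  ✓accept
'b' @ 4: {}  — state set empty
rest 'dadc' ignored (set empty)
final: {}; accept 7 not in set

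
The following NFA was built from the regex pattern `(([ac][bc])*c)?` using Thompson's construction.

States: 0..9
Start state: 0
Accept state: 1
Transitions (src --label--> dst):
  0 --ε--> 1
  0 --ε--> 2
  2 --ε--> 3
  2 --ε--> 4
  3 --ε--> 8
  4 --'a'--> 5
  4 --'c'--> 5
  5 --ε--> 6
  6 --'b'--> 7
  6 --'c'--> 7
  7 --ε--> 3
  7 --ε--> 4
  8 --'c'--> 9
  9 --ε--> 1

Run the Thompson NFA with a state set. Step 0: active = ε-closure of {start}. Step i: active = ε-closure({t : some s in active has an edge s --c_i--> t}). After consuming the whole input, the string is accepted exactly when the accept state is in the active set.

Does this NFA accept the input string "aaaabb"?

initial (ε-close {0}): {0,1,2,3,4,8}
'a' @ 1: {5,6}
'a' @ 2: {}  — dead — no transitions
rest 'aabb' ignored (set empty)
after full input: {}  (accept=1 not in)

Answer: REJECT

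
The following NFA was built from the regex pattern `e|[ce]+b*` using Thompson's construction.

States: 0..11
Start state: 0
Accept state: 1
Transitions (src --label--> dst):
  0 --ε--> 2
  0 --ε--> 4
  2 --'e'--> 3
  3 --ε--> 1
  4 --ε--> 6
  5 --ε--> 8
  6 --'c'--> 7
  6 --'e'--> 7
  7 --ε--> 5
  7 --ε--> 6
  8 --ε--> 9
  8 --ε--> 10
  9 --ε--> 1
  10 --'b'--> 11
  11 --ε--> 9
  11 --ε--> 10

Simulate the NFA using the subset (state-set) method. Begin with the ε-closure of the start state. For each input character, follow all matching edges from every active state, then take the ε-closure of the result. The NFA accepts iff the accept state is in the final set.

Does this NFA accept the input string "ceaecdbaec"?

Answer: REJECT

Steps:
S₀ = ε-closure({0}) = {0,2,4,6}
'c' @ 1: {1,5,6,7,8,9,10}  ✓accept
'e' @ 2: {1,5,6,7,8,9,10}  ✓accept
'a' @ 3: {}  — state set empty
rest 'ecdbaec' ignored (set empty)
end set {} — state 1 not in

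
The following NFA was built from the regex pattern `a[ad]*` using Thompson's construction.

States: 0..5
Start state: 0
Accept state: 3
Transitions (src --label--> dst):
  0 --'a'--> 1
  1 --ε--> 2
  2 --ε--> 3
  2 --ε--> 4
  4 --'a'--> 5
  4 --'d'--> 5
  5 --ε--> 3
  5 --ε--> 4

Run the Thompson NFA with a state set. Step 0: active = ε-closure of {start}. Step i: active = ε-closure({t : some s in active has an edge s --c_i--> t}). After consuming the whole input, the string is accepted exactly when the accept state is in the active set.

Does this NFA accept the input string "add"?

Answer: ACCEPT

Derivation:
initial (ε-close {0}): {0}
'a' @ 1: {1,2,3,4}  [accepting]
'd' @ 2: {3,4,5}  [accepting]
'd' @ 3: {3,4,5}  [accepting]
after full input: {3,4,5}  (accept=3 in)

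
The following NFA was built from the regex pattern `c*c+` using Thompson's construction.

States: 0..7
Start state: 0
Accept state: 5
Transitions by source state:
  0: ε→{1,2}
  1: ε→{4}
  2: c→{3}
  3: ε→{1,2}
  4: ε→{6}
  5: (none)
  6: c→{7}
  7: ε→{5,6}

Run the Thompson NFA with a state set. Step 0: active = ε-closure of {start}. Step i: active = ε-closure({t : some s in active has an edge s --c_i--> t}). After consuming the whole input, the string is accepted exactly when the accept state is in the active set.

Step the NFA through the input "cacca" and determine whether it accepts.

Answer: REJECT

Steps:
S₀ = ε-closure({0}) = {0,1,2,4,6}
'c' @ 1: {1,2,3,4,5,6,7}  ✓accept
'a' @ 2: {}  — no active states
rest 'cca' ignored (set empty)
end set {} — state 5 not in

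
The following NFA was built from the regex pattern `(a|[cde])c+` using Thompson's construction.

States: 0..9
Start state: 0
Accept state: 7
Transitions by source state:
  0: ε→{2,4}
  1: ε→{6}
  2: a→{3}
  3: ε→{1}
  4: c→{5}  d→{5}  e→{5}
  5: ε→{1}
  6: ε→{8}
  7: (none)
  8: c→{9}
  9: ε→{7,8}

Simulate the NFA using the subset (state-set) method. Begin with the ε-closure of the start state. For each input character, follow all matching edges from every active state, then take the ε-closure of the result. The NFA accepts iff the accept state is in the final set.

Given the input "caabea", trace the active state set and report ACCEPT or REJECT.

S₀ = ε-closure({0}) = {0,2,4}
'c' @ 1: {1,5,6,8}
'a' @ 2: {}  — no active states
rest 'abea' ignored (set empty)
end set {} — state 7 not in

Answer: REJECT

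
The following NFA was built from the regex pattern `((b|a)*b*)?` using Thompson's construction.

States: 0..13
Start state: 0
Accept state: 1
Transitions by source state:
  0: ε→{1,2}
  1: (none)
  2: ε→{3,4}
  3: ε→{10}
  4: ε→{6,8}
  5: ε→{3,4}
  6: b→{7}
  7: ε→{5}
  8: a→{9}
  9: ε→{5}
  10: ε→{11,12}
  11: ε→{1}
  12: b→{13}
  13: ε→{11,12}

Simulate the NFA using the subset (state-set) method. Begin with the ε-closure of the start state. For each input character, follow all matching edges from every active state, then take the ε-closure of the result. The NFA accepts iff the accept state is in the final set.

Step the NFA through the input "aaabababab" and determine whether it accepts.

Answer: ACCEPT

Trace:
start: ε-closure({0}) = {0,1,2,3,4,6,8,10,11,12}
'a' @ 1: {1,3,4,5,6,8,9,10,11,12}  (accept∈set)
'a' @ 2: {1,3,4,5,6,8,9,10,11,12}  (accept∈set)
'a' @ 3: {1,3,4,5,6,8,9,10,11,12}  (accept∈set)
'b' @ 4: {1,3,4,5,6,7,8,10,11,12,13}  (accept∈set)
'a' @ 5: {1,3,4,5,6,8,9,10,11,12}  (accept∈set)
'b' @ 6: {1,3,4,5,6,7,8,10,11,12,13}  (accept∈set)
'a' @ 7: {1,3,4,5,6,8,9,10,11,12}  (accept∈set)
'b' @ 8: {1,3,4,5,6,7,8,10,11,12,13}  (accept∈set)
'a' @ 9: {1,3,4,5,6,8,9,10,11,12}  (accept∈set)
'b' @ 10: {1,3,4,5,6,7,8,10,11,12,13}  (accept∈set)
final: {1,3,4,5,6,7,8,10,11,12,13}; accept 1 in set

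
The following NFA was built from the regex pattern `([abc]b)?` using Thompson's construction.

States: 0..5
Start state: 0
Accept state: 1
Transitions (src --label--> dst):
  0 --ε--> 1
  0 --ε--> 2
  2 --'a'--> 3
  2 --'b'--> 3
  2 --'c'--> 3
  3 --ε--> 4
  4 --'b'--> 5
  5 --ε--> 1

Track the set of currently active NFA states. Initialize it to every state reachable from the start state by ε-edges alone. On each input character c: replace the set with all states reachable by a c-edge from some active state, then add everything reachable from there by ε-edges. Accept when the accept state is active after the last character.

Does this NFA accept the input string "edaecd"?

start: ε-closure({0}) = {0,1,2}
'e' @ 1: {}  — no active states
rest 'daecd' ignored (set empty)
final: {}; accept 1 not in set

Answer: REJECT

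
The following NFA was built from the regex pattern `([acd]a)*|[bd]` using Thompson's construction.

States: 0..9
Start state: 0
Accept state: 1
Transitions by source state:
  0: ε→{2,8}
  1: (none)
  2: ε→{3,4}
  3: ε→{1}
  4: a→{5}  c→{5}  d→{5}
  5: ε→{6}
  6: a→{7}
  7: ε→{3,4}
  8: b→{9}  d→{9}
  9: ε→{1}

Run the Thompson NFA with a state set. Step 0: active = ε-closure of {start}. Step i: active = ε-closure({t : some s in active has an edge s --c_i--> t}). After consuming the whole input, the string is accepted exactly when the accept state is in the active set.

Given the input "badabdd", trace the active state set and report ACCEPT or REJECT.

Answer: REJECT

Steps:
S₀ = ε-closure({0}) = {0,1,2,3,4,8}
'b' @ 1: {1,9}  (accept∈set)
'a' @ 2: {}  — state set empty
rest 'dabdd' ignored (set empty)
after full input: {}  (accept=1 not in)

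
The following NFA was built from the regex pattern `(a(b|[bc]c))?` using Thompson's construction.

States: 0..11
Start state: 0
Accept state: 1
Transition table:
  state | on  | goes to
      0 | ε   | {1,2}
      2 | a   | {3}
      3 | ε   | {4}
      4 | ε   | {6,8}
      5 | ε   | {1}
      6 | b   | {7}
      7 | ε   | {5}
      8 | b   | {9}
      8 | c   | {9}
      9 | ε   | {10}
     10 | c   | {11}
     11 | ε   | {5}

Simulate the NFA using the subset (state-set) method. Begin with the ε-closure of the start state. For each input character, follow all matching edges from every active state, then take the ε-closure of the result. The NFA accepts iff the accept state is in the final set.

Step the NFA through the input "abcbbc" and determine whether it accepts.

Answer: REJECT

Derivation:
start: ε-closure({0}) = {0,1,2}
'a' @ 1: {3,4,6,8}
'b' @ 2: {1,5,7,9,10}  ✓accept
'c' @ 3: {1,5,11}  ✓accept
'b' @ 4: {}  — state set empty
rest 'bc' ignored (set empty)
end set {} — state 1 not in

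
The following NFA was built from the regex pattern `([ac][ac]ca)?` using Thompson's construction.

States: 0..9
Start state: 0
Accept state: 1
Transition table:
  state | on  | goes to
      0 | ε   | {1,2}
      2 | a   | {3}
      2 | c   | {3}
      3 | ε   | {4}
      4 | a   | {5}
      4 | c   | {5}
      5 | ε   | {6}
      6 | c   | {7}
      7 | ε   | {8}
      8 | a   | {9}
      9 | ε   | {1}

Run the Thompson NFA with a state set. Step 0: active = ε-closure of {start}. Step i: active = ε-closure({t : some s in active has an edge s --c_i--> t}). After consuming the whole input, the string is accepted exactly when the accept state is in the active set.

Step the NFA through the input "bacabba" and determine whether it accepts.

initial (ε-close {0}): {0,1,2}
'b' @ 1: {}  — dead — no transitions
rest 'acabba' ignored (set empty)
after full input: {}  (accept=1 not in)

Answer: REJECT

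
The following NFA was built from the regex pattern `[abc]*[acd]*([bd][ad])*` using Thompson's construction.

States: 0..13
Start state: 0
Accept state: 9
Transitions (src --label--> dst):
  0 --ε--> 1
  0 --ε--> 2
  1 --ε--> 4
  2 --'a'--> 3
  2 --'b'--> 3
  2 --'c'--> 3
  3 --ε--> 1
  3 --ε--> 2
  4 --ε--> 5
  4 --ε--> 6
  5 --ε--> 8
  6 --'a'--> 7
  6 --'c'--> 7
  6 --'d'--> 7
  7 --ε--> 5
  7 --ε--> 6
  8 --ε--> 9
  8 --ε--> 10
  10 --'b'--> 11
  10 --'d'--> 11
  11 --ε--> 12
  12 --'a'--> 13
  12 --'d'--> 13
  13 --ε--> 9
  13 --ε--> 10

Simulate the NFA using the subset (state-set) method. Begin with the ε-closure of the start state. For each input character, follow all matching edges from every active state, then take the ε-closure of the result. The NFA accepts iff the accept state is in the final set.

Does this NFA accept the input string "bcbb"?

Answer: ACCEPT

Trace:
initial (ε-close {0}): {0,1,2,4,5,6,8,9,10}
'b' @ 1: {1,2,3,4,5,6,8,9,10,11,12}  ✓accept
'c' @ 2: {1,2,3,4,5,6,7,8,9,10}  ✓accept
'b' @ 3: {1,2,3,4,5,6,8,9,10,11,12}  ✓accept
'b' @ 4: {1,2,3,4,5,6,8,9,10,11,12}  ✓accept
end set {1,2,3,4,5,6,8,9,10,11,12} — state 9 in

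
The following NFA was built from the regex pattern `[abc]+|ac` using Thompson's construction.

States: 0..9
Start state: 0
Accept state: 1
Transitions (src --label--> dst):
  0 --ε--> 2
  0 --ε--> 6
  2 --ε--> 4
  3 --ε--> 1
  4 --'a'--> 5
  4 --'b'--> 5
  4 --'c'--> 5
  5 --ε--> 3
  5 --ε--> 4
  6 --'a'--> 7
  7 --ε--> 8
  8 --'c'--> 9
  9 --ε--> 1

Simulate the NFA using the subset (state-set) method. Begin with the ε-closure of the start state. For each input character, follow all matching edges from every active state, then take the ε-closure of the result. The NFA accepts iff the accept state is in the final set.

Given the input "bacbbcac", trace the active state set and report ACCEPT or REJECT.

Answer: ACCEPT

Trace:
S₀ = ε-closure({0}) = {0,2,4,6}
'b' @ 1: {1,3,4,5}  ✓accept
'a' @ 2: {1,3,4,5}  ✓accept
'c' @ 3: {1,3,4,5}  ✓accept
'b' @ 4: {1,3,4,5}  ✓accept
'b' @ 5: {1,3,4,5}  ✓accept
'c' @ 6: {1,3,4,5}  ✓accept
'a' @ 7: {1,3,4,5}  ✓accept
'c' @ 8: {1,3,4,5}  ✓accept
final: {1,3,4,5}; accept 1 in set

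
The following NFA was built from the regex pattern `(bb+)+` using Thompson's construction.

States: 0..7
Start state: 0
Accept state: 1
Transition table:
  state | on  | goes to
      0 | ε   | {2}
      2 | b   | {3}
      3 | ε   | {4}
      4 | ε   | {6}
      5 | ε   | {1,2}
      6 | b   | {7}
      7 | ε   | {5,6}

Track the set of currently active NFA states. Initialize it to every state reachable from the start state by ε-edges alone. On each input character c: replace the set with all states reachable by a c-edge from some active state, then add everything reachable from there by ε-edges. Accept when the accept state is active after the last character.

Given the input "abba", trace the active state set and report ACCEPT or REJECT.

Answer: REJECT

Trace:
initial (ε-close {0}): {0,2}
'a' @ 1: {}  — dead — no transitions
rest 'bba' ignored (set empty)
after full input: {}  (accept=1 not in)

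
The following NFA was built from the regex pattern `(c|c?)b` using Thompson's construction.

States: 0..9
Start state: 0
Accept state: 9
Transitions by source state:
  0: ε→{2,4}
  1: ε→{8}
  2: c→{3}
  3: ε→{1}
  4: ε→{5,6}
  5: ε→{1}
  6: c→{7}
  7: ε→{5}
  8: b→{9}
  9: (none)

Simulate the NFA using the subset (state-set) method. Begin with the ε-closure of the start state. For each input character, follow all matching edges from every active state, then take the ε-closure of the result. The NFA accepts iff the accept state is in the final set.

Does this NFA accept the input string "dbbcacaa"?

Answer: REJECT

Steps:
S₀ = ε-closure({0}) = {0,1,2,4,5,6,8}
'd' @ 1: {}  — dead — no transitions
rest 'bbcacaa' ignored (set empty)
final: {}; accept 9 not in set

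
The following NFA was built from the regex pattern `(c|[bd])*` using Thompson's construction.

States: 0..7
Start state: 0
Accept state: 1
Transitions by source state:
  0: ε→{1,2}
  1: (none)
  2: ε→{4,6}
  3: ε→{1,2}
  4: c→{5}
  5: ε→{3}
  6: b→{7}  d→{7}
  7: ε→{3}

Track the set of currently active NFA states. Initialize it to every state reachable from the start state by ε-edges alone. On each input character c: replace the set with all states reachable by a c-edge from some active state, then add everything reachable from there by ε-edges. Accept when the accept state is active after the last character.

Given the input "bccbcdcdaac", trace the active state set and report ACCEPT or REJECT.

initial (ε-close {0}): {0,1,2,4,6}
'b' @ 1: {1,2,3,4,6,7}  ✓accept
'c' @ 2: {1,2,3,4,5,6}  ✓accept
'c' @ 3: {1,2,3,4,5,6}  ✓accept
'b' @ 4: {1,2,3,4,6,7}  ✓accept
'c' @ 5: {1,2,3,4,5,6}  ✓accept
'd' @ 6: {1,2,3,4,6,7}  ✓accept
'c' @ 7: {1,2,3,4,5,6}  ✓accept
'd' @ 8: {1,2,3,4,6,7}  ✓accept
'a' @ 9: {}  — dead — no transitions
rest 'ac' ignored (set empty)
final: {}; accept 1 not in set

Answer: REJECT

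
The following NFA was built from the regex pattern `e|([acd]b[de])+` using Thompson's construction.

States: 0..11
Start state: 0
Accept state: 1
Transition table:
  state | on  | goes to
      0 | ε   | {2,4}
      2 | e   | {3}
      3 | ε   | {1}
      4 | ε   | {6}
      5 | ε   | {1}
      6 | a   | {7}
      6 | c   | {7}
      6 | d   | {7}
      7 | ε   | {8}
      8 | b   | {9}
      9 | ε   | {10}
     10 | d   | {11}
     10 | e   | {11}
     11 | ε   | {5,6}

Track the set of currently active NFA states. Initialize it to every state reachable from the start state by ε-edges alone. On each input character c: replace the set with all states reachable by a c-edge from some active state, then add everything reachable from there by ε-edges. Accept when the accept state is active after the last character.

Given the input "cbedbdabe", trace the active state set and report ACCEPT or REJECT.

Answer: ACCEPT

Steps:
initial (ε-close {0}): {0,2,4,6}
'c' @ 1: {7,8}
'b' @ 2: {9,10}
'e' @ 3: {1,5,6,11}  ✓accept
'd' @ 4: {7,8}
'b' @ 5: {9,10}
'd' @ 6: {1,5,6,11}  ✓accept
'a' @ 7: {7,8}
'b' @ 8: {9,10}
'e' @ 9: {1,5,6,11}  ✓accept
final: {1,5,6,11}; accept 1 in set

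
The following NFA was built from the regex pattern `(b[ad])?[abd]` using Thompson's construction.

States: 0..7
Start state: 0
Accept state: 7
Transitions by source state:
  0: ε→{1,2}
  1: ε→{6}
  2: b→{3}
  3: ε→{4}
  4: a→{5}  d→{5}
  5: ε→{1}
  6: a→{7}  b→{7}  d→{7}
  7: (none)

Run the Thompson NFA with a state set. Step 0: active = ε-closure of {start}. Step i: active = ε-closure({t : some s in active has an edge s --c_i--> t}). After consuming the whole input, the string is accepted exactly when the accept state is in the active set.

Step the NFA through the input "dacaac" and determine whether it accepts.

start: ε-closure({0}) = {0,1,2,6}
'd' @ 1: {7}  ✓accept
'a' @ 2: {}  — dead — no transitions
rest 'caac' ignored (set empty)
after full input: {}  (accept=7 not in)

Answer: REJECT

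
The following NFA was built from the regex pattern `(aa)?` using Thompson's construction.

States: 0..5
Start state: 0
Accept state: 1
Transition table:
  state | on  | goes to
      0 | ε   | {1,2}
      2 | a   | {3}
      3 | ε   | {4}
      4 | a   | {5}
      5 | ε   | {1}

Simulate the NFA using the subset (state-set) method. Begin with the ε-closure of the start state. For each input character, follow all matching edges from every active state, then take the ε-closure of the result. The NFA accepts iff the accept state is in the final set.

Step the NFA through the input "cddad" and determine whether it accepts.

start: ε-closure({0}) = {0,1,2}
'c' @ 1: {}  — dead — no transitions
rest 'ddad' ignored (set empty)
final: {}; accept 1 not in set

Answer: REJECT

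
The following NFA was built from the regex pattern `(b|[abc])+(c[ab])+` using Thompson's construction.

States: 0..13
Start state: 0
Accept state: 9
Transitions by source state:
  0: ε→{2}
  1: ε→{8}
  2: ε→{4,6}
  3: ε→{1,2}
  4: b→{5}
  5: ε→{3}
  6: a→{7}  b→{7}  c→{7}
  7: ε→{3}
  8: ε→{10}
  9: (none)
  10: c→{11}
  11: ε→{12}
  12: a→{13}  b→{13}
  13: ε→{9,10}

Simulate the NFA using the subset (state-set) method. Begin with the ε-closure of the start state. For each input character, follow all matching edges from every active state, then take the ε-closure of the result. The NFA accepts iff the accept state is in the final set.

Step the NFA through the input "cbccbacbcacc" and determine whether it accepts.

Answer: REJECT

Steps:
start: ε-closure({0}) = {0,2,4,6}
'c' @ 1: {1,2,3,4,6,7,8,10}
'b' @ 2: {1,2,3,4,5,6,7,8,10}
'c' @ 3: {1,2,3,4,6,7,8,10,11,12}
'c' @ 4: {1,2,3,4,6,7,8,10,11,12}
'b' @ 5: {1,2,3,4,5,6,7,8,9,10,13}  ✓accept
'a' @ 6: {1,2,3,4,6,7,8,10}
'c' @ 7: {1,2,3,4,6,7,8,10,11,12}
'b' @ 8: {1,2,3,4,5,6,7,8,9,10,13}  ✓accept
'c' @ 9: {1,2,3,4,6,7,8,10,11,12}
'a' @ 10: {1,2,3,4,6,7,8,9,10,13}  ✓accept
'c' @ 11: {1,2,3,4,6,7,8,10,11,12}
'c' @ 12: {1,2,3,4,6,7,8,10,11,12}
final: {1,2,3,4,6,7,8,10,11,12}; accept 9 not in set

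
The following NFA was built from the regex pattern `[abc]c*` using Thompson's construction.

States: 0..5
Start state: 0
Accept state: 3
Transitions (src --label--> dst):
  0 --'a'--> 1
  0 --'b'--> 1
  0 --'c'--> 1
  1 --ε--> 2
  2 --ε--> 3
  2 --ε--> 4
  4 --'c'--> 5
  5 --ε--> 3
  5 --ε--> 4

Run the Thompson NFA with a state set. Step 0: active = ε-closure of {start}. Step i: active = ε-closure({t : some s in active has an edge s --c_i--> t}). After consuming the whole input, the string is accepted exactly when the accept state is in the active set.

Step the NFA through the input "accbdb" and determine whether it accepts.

Answer: REJECT

Steps:
start: ε-closure({0}) = {0}
'a' @ 1: {1,2,3,4}  (accept∈set)
'c' @ 2: {3,4,5}  (accept∈set)
'c' @ 3: {3,4,5}  (accept∈set)
'b' @ 4: {}  — state set empty
rest 'db' ignored (set empty)
final: {}; accept 3 not in set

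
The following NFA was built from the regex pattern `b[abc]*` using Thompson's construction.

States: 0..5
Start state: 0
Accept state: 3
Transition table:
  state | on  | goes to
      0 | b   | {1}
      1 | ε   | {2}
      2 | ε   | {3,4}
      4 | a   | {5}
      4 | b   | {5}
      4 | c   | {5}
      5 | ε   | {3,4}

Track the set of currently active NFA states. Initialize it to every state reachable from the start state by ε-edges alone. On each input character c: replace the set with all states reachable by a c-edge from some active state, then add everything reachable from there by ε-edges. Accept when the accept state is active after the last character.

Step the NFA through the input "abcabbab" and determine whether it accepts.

Answer: REJECT

Derivation:
start: ε-closure({0}) = {0}
'a' @ 1: {}  — state set empty
rest 'bcabbab' ignored (set empty)
final: {}; accept 3 not in set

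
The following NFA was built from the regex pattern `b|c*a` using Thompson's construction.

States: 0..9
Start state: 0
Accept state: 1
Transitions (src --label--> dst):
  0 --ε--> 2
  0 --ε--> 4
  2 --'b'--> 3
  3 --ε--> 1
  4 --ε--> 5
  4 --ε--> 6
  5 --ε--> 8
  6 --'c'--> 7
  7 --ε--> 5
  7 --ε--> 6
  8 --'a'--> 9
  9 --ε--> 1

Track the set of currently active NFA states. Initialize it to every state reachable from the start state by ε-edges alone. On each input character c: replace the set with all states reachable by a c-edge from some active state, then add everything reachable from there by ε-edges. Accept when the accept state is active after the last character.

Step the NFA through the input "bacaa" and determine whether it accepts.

initial (ε-close {0}): {0,2,4,5,6,8}
'b' @ 1: {1,3}  (accept∈set)
'a' @ 2: {}  — no active states
rest 'caa' ignored (set empty)
final: {}; accept 1 not in set

Answer: REJECT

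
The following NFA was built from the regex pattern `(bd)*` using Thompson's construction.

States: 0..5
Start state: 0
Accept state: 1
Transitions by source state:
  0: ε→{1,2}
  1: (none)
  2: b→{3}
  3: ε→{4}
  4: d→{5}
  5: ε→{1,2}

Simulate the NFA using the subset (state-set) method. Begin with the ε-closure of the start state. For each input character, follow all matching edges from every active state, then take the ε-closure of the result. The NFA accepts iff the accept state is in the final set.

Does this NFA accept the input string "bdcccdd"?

start: ε-closure({0}) = {0,1,2}
'b' @ 1: {3,4}
'd' @ 2: {1,2,5}  [accepting]
'c' @ 3: {}  — no active states
rest 'ccdd' ignored (set empty)
after full input: {}  (accept=1 not in)

Answer: REJECT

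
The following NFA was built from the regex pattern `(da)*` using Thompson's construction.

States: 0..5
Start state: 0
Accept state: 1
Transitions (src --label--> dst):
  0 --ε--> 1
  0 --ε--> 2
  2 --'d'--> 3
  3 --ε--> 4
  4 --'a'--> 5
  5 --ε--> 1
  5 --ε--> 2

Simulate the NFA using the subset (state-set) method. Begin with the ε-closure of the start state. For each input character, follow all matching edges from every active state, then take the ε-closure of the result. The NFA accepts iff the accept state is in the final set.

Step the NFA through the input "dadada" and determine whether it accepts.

Answer: ACCEPT

Derivation:
S₀ = ε-closure({0}) = {0,1,2}
'd' @ 1: {3,4}
'a' @ 2: {1,2,5}  (accept∈set)
'd' @ 3: {3,4}
'a' @ 4: {1,2,5}  (accept∈set)
'd' @ 5: {3,4}
'a' @ 6: {1,2,5}  (accept∈set)
end set {1,2,5} — state 1 in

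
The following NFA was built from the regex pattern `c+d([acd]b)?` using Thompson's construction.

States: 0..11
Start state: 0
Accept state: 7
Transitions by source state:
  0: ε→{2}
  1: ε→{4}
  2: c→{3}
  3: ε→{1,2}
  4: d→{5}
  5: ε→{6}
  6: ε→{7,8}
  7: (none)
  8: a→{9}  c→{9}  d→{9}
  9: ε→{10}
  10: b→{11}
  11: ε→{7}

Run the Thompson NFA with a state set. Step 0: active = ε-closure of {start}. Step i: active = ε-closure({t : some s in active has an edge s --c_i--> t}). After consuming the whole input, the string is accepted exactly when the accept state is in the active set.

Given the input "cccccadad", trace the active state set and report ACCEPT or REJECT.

S₀ = ε-closure({0}) = {0,2}
'c' @ 1: {1,2,3,4}
'c' @ 2: {1,2,3,4}
'c' @ 3: {1,2,3,4}
'c' @ 4: {1,2,3,4}
'c' @ 5: {1,2,3,4}
'a' @ 6: {}  — no active states
rest 'dad' ignored (set empty)
end set {} — state 7 not in

Answer: REJECT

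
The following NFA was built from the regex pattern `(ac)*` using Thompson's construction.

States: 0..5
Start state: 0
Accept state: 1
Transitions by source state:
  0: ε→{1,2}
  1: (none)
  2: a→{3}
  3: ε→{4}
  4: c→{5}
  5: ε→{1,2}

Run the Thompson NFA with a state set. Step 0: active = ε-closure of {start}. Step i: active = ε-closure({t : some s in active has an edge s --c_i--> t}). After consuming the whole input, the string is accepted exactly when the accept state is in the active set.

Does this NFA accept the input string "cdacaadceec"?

Answer: REJECT

Derivation:
initial (ε-close {0}): {0,1,2}
'c' @ 1: {}  — dead — no transitions
rest 'dacaadceec' ignored (set empty)
end set {} — state 1 not in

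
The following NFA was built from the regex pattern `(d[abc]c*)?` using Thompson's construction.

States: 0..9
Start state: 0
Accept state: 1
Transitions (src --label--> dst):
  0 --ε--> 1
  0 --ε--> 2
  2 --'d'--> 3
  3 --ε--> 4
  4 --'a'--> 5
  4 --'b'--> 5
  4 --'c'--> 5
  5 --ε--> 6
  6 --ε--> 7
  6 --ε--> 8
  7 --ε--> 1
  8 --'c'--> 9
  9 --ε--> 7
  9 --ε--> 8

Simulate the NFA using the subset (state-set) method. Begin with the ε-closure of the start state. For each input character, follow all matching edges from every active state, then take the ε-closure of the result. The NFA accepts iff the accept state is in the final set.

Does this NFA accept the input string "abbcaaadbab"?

S₀ = ε-closure({0}) = {0,1,2}
'a' @ 1: {}  — state set empty
rest 'bbcaaadbab' ignored (set empty)
end set {} — state 1 not in

Answer: REJECT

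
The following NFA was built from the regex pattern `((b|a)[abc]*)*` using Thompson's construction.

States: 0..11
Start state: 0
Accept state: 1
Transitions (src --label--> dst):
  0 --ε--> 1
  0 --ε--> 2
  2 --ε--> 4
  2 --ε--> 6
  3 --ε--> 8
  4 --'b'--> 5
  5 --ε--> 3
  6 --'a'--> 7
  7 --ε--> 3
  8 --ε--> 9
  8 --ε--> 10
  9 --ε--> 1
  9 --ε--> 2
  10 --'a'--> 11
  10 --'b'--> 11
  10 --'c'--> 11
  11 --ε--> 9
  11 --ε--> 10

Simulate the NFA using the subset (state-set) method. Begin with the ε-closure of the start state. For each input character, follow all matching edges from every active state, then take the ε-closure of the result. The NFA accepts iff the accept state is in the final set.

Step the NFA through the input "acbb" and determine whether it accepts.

Answer: ACCEPT

Trace:
start: ε-closure({0}) = {0,1,2,4,6}
'a' @ 1: {1,2,3,4,6,7,8,9,10}  (accept∈set)
'c' @ 2: {1,2,4,6,9,10,11}  (accept∈set)
'b' @ 3: {1,2,3,4,5,6,8,9,10,11}  (accept∈set)
'b' @ 4: {1,2,3,4,5,6,8,9,10,11}  (accept∈set)
after full input: {1,2,3,4,5,6,8,9,10,11}  (accept=1 in)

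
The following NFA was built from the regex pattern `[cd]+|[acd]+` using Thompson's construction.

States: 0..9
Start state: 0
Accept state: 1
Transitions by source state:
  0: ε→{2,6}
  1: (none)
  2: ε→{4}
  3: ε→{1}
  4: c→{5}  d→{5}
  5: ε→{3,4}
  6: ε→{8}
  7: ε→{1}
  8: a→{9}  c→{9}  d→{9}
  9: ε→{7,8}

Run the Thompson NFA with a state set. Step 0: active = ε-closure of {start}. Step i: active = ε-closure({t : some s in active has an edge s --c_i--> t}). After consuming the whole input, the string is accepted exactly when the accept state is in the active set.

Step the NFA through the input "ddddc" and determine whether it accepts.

Answer: ACCEPT

Trace:
initial (ε-close {0}): {0,2,4,6,8}
'd' @ 1: {1,3,4,5,7,8,9}  (accept∈set)
'd' @ 2: {1,3,4,5,7,8,9}  (accept∈set)
'd' @ 3: {1,3,4,5,7,8,9}  (accept∈set)
'd' @ 4: {1,3,4,5,7,8,9}  (accept∈set)
'c' @ 5: {1,3,4,5,7,8,9}  (accept∈set)
after full input: {1,3,4,5,7,8,9}  (accept=1 in)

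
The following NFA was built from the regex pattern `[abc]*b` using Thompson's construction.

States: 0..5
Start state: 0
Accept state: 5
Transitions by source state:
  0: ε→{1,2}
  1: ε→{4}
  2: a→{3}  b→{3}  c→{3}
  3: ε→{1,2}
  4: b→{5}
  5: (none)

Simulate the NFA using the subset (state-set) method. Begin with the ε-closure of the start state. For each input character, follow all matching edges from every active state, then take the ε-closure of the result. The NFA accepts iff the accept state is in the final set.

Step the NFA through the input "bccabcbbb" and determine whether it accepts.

start: ε-closure({0}) = {0,1,2,4}
'b' @ 1: {1,2,3,4,5}  ✓accept
'c' @ 2: {1,2,3,4}
'c' @ 3: {1,2,3,4}
'a' @ 4: {1,2,3,4}
'b' @ 5: {1,2,3,4,5}  ✓accept
'c' @ 6: {1,2,3,4}
'b' @ 7: {1,2,3,4,5}  ✓accept
'b' @ 8: {1,2,3,4,5}  ✓accept
'b' @ 9: {1,2,3,4,5}  ✓accept
final: {1,2,3,4,5}; accept 5 in set

Answer: ACCEPT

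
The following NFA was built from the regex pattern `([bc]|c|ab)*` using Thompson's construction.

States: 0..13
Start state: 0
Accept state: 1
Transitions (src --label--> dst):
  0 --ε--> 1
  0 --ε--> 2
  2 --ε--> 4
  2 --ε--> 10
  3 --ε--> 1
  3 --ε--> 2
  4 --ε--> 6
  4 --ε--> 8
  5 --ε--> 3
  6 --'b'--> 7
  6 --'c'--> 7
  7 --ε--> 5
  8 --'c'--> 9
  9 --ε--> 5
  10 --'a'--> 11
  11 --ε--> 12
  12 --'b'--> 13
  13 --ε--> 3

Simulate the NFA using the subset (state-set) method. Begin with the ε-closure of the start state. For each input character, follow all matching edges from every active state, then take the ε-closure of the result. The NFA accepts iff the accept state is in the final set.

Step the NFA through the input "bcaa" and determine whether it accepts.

initial (ε-close {0}): {0,1,2,4,6,8,10}
'b' @ 1: {1,2,3,4,5,6,7,8,10}  ✓accept
'c' @ 2: {1,2,3,4,5,6,7,8,9,10}  ✓accept
'a' @ 3: {11,12}
'a' @ 4: {}  — dead — no transitions
end set {} — state 1 not in

Answer: REJECT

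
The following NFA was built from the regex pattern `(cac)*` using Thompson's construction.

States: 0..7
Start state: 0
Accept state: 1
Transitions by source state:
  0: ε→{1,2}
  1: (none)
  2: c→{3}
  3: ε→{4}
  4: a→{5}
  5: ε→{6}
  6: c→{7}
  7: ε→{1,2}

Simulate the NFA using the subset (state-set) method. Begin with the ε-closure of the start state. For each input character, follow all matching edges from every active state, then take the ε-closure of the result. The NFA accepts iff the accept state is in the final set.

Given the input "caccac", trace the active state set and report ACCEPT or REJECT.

S₀ = ε-closure({0}) = {0,1,2}
'c' @ 1: {3,4}
'a' @ 2: {5,6}
'c' @ 3: {1,2,7}  (accept∈set)
'c' @ 4: {3,4}
'a' @ 5: {5,6}
'c' @ 6: {1,2,7}  (accept∈set)
after full input: {1,2,7}  (accept=1 in)

Answer: ACCEPT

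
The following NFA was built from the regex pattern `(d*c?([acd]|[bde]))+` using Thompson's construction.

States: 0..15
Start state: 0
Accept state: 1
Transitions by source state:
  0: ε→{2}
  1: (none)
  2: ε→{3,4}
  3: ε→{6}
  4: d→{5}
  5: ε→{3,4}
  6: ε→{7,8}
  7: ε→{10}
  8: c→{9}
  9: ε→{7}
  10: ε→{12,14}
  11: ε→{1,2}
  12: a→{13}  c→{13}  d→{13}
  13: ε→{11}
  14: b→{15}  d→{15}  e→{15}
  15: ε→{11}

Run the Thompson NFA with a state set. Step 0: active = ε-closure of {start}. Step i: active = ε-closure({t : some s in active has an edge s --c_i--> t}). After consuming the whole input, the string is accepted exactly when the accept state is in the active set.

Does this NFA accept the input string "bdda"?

Answer: ACCEPT

Trace:
start: ε-closure({0}) = {0,2,3,4,6,7,8,10,12,14}
'b' @ 1: {1,2,3,4,6,7,8,10,11,12,14,15}  (accept∈set)
'd' @ 2: {1,2,3,4,5,6,7,8,10,11,12,13,14,15}  (accept∈set)
'd' @ 3: {1,2,3,4,5,6,7,8,10,11,12,13,14,15}  (accept∈set)
'a' @ 4: {1,2,3,4,6,7,8,10,11,12,13,14}  (accept∈set)
final: {1,2,3,4,6,7,8,10,11,12,13,14}; accept 1 in set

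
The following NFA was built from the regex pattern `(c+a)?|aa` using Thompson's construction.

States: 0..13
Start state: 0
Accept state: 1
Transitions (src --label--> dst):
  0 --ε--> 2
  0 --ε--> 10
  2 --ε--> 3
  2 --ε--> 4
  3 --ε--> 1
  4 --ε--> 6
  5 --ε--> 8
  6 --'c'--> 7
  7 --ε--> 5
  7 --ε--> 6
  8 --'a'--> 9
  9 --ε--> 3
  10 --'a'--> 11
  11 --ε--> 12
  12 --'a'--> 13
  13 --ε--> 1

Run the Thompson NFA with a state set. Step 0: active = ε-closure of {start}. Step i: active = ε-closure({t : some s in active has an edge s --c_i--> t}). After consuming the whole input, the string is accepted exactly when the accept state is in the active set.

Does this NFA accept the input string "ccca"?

Answer: ACCEPT

Steps:
S₀ = ε-closure({0}) = {0,1,2,3,4,6,10}
'c' @ 1: {5,6,7,8}
'c' @ 2: {5,6,7,8}
'c' @ 3: {5,6,7,8}
'a' @ 4: {1,3,9}  (accept∈set)
final: {1,3,9}; accept 1 in set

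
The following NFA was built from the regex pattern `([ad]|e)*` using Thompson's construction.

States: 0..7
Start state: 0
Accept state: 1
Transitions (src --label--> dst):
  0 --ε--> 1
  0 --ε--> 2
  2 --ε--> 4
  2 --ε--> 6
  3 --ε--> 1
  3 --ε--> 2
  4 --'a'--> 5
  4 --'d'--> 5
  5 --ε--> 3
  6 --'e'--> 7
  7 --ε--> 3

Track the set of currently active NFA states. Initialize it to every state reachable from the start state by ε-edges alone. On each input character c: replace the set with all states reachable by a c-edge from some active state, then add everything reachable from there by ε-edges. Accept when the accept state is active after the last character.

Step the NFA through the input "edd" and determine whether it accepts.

S₀ = ε-closure({0}) = {0,1,2,4,6}
'e' @ 1: {1,2,3,4,6,7}  ✓accept
'd' @ 2: {1,2,3,4,5,6}  ✓accept
'd' @ 3: {1,2,3,4,5,6}  ✓accept
final: {1,2,3,4,5,6}; accept 1 in set

Answer: ACCEPT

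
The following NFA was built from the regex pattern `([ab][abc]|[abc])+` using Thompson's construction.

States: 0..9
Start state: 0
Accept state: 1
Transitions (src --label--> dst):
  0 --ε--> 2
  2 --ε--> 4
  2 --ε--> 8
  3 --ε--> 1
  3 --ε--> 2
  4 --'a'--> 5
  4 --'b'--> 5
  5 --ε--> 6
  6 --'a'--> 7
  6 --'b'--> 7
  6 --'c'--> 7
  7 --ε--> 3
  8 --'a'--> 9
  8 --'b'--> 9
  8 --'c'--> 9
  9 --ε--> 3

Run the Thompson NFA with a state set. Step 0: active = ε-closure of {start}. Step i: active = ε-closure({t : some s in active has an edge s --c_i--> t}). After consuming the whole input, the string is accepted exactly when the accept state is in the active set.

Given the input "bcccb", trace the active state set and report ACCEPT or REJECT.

Answer: ACCEPT

Derivation:
S₀ = ε-closure({0}) = {0,2,4,8}
'b' @ 1: {1,2,3,4,5,6,8,9}  [accepting]
'c' @ 2: {1,2,3,4,7,8,9}  [accepting]
'c' @ 3: {1,2,3,4,8,9}  [accepting]
'c' @ 4: {1,2,3,4,8,9}  [accepting]
'b' @ 5: {1,2,3,4,5,6,8,9}  [accepting]
end set {1,2,3,4,5,6,8,9} — state 1 in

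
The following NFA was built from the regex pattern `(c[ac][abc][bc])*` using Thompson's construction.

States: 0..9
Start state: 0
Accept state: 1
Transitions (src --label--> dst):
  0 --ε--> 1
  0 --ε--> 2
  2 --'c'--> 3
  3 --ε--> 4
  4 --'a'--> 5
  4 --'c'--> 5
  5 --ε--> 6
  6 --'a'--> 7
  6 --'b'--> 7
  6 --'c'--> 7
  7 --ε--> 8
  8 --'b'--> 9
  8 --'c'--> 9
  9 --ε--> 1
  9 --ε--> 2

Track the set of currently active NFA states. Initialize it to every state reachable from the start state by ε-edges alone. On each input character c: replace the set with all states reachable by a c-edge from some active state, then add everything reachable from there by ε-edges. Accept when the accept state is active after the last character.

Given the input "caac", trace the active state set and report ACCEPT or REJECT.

Answer: ACCEPT

Steps:
initial (ε-close {0}): {0,1,2}
'c' @ 1: {3,4}
'a' @ 2: {5,6}
'a' @ 3: {7,8}
'c' @ 4: {1,2,9}  [accepting]
final: {1,2,9}; accept 1 in set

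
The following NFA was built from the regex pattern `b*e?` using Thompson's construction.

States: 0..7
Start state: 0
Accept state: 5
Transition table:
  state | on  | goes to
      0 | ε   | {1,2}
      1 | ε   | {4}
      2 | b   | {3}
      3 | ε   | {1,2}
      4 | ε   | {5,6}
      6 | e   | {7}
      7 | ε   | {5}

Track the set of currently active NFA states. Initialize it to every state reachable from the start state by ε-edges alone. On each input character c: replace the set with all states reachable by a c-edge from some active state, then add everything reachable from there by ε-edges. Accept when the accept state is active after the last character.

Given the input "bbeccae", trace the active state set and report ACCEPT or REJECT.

start: ε-closure({0}) = {0,1,2,4,5,6}
'b' @ 1: {1,2,3,4,5,6}  (accept∈set)
'b' @ 2: {1,2,3,4,5,6}  (accept∈set)
'e' @ 3: {5,7}  (accept∈set)
'c' @ 4: {}  — dead — no transitions
rest 'cae' ignored (set empty)
final: {}; accept 5 not in set

Answer: REJECT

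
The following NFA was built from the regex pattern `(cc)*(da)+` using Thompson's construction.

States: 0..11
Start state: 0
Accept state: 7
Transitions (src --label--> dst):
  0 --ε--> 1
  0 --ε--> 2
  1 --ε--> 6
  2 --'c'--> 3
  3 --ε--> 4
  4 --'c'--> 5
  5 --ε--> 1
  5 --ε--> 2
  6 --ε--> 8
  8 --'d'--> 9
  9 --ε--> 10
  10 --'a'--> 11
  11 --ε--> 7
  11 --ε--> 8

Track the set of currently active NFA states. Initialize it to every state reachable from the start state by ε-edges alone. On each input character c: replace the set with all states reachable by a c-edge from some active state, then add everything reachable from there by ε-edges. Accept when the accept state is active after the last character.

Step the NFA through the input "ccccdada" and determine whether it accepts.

Answer: ACCEPT

Steps:
start: ε-closure({0}) = {0,1,2,6,8}
'c' @ 1: {3,4}
'c' @ 2: {1,2,5,6,8}
'c' @ 3: {3,4}
'c' @ 4: {1,2,5,6,8}
'd' @ 5: {9,10}
'a' @ 6: {7,8,11}  (accept∈set)
'd' @ 7: {9,10}
'a' @ 8: {7,8,11}  (accept∈set)
after full input: {7,8,11}  (accept=7 in)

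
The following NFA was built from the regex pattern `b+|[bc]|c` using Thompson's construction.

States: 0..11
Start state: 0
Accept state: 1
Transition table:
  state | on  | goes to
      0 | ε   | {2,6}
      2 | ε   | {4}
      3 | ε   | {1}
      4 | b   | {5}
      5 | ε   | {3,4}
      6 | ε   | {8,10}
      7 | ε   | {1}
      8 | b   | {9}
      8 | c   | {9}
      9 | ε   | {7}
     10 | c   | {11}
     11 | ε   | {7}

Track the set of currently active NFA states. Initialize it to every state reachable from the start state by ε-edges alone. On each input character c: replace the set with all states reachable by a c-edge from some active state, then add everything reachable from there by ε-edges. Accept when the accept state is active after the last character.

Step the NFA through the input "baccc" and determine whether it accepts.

Answer: REJECT

Steps:
initial (ε-close {0}): {0,2,4,6,8,10}
'b' @ 1: {1,3,4,5,7,9}  (accept∈set)
'a' @ 2: {}  — state set empty
rest 'ccc' ignored (set empty)
final: {}; accept 1 not in set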